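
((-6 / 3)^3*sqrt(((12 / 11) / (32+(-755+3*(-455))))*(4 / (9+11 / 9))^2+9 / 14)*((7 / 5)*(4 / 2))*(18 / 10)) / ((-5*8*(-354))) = -9*sqrt(188387045) / 54110375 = -0.00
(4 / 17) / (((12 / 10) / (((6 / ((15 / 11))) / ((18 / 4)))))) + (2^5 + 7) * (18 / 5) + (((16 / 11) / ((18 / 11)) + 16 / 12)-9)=307103 / 2295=133.81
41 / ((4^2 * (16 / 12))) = 123 / 64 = 1.92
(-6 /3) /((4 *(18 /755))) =-755 /36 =-20.97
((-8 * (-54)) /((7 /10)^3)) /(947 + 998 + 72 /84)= 432000 /667429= 0.65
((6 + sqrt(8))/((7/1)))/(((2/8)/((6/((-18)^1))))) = -8/7 - 8* sqrt(2)/21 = -1.68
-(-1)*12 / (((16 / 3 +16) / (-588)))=-1323 / 4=-330.75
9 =9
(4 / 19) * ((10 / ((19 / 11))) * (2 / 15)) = 176 / 1083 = 0.16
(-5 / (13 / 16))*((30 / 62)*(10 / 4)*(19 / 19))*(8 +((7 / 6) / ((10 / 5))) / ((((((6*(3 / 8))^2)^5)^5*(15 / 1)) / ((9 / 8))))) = -317155397373545434488242211683458093687103149326400 / 5325567714230783754043431674244753151255111060677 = -59.55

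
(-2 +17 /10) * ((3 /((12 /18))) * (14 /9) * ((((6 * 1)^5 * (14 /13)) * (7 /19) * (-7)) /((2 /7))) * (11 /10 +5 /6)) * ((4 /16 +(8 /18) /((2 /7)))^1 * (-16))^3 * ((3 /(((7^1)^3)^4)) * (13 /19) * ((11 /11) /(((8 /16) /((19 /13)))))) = -50186240 /15647317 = -3.21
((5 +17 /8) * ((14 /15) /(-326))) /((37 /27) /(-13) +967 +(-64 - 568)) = -46683 /766412960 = -0.00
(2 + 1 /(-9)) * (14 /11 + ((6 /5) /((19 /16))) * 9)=184178 /9405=19.58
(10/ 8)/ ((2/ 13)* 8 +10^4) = 65/ 520064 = 0.00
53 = 53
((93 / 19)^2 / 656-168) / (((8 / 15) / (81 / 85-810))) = 8206157800773 / 32206976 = 254794.42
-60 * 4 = -240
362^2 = 131044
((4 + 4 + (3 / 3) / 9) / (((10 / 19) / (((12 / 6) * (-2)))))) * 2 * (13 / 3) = -72124 / 135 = -534.25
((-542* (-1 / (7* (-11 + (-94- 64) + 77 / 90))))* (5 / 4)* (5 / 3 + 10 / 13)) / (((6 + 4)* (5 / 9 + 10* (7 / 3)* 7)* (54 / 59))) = -5149 / 5508412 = -0.00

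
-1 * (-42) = 42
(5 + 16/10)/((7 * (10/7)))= 33/50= 0.66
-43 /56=-0.77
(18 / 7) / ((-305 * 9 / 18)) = -36 / 2135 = -0.02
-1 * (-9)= 9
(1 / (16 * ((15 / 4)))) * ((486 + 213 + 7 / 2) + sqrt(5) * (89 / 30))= 89 * sqrt(5) / 1800 + 281 / 24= 11.82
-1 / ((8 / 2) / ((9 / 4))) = -9 / 16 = -0.56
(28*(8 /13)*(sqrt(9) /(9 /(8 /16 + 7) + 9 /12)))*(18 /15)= 5376 /169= 31.81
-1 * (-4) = 4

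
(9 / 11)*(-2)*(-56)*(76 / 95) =4032 / 55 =73.31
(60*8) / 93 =160 / 31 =5.16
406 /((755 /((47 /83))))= 19082 /62665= 0.30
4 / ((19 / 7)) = 28 / 19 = 1.47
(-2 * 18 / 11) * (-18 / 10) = 324 / 55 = 5.89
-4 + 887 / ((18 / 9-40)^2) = -4889 / 1444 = -3.39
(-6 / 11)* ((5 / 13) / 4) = -15 / 286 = -0.05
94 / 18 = 47 / 9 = 5.22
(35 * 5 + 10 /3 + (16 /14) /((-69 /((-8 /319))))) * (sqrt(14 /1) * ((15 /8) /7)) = 137385645 * sqrt(14) /2876104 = 178.73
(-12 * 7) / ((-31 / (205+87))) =24528 / 31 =791.23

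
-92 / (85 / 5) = -92 / 17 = -5.41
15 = 15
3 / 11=0.27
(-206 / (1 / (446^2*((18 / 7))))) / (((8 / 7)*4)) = -46098783 / 2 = -23049391.50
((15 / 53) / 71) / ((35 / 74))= 222 / 26341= 0.01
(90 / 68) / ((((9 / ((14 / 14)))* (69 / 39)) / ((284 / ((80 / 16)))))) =1846 / 391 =4.72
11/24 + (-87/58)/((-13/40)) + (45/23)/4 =5.56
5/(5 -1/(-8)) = 0.98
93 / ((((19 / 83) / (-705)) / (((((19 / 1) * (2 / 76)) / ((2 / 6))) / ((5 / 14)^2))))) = -319983426 / 95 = -3368246.59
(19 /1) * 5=95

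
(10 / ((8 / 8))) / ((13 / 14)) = 140 / 13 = 10.77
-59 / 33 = -1.79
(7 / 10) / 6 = 7 / 60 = 0.12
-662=-662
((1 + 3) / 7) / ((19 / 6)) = 24 / 133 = 0.18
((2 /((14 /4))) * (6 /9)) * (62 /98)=248 /1029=0.24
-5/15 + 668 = 2003/3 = 667.67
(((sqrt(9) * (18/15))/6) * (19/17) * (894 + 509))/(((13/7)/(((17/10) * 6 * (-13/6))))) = -559797/50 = -11195.94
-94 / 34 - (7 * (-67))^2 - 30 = -3739894 / 17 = -219993.76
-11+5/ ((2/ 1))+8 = -0.50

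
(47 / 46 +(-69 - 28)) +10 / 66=-145465 / 1518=-95.83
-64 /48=-4 /3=-1.33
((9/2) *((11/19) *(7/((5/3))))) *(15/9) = 693/38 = 18.24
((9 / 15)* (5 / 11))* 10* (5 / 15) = 10 / 11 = 0.91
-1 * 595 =-595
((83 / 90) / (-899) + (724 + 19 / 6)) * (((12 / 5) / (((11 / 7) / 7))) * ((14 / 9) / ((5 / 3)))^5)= 3101000278130944 / 563209453125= 5505.95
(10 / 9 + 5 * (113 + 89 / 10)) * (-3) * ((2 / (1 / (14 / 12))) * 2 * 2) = -153874 / 9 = -17097.11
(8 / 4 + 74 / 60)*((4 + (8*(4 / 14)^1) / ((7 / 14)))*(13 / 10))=1261 / 35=36.03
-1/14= -0.07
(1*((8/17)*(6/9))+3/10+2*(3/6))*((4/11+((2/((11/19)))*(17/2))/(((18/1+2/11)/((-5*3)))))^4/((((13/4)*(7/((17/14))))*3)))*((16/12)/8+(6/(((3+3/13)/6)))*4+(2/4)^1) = 189996315527218761637/451244521728000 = 421049.58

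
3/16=0.19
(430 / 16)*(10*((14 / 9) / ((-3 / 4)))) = -15050 / 27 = -557.41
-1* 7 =-7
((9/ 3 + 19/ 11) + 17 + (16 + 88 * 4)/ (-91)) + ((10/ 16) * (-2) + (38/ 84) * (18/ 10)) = 345297/ 20020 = 17.25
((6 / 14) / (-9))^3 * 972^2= -34992 / 343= -102.02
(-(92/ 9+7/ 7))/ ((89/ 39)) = -1313/ 267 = -4.92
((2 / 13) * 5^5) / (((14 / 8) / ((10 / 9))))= 250000 / 819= 305.25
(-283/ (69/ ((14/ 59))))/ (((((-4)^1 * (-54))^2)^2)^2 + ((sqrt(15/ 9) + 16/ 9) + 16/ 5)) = -12672090132140416159129920/ 61697120260482271833595116505573058025165277 + 891450 * sqrt(15)/ 61697120260482271833595116505573058025165277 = -0.00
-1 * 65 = -65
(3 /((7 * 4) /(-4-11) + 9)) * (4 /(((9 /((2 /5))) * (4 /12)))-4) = -156 /107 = -1.46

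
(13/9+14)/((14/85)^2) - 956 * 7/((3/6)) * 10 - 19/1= -235123001/1764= -133289.68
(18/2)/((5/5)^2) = 9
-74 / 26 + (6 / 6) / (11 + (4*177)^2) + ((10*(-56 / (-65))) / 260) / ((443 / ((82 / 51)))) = -5447238218378 / 1913976726675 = -2.85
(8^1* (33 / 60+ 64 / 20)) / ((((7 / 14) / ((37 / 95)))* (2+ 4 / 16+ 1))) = 7.19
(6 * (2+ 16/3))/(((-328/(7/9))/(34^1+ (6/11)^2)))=-14525/4059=-3.58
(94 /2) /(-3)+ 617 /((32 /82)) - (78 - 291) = 85363 /48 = 1778.40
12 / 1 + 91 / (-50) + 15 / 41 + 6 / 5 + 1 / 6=36631 / 3075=11.91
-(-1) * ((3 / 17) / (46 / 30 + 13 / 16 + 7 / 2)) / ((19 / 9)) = 6480 / 453169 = 0.01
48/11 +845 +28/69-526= 245741/759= 323.77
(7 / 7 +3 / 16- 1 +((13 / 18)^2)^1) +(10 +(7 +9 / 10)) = 120587 / 6480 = 18.61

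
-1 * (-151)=151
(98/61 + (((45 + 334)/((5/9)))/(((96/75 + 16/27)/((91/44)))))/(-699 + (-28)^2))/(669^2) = 603886703/25812540021312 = 0.00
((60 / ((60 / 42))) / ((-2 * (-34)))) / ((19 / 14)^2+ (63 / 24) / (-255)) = 20580 / 61027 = 0.34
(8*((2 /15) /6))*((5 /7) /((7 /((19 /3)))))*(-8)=-1216 /1323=-0.92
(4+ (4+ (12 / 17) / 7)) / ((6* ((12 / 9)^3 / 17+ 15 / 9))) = 4338 / 5803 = 0.75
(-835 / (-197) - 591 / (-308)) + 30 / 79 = 31335233 / 4793404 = 6.54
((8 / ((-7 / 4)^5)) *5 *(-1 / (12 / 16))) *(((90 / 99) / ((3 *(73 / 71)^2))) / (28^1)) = 2064793600 / 62068200579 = 0.03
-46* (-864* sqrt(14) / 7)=39744* sqrt(14) / 7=21244.06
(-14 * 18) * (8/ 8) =-252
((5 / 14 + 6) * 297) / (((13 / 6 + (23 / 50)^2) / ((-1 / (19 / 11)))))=-1090361250 / 2372321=-459.62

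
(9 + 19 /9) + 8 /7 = 772 /63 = 12.25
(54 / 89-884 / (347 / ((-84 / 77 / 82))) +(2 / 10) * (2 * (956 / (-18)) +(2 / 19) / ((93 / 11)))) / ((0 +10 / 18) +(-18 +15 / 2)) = 15210689163448 / 7342337667115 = 2.07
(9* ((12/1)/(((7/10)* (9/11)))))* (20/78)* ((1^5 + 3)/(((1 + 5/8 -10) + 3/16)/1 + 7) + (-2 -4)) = -452.98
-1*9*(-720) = 6480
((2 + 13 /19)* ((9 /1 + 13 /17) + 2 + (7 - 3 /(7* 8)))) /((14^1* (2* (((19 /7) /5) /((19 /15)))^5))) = 6109859 /49248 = 124.06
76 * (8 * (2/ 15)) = 1216/ 15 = 81.07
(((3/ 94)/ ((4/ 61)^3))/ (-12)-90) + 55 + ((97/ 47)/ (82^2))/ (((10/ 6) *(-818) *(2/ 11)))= -3675602326977/ 82723489280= -44.43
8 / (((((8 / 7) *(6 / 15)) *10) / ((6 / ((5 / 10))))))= 21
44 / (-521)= -44 / 521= -0.08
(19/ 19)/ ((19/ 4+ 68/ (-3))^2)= 144/ 46225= 0.00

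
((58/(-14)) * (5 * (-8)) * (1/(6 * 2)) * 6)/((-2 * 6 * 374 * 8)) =-145/62832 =-0.00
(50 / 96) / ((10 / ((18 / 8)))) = 15 / 128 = 0.12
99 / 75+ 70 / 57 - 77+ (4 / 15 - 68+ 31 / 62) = -134601 / 950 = -141.69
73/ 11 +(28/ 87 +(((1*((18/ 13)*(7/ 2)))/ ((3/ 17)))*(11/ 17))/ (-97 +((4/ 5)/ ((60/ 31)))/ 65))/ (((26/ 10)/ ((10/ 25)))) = 19582445413/ 2941326102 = 6.66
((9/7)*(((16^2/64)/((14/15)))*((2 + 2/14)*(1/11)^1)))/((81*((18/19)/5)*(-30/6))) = -475/33957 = -0.01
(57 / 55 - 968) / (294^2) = -53183 / 4753980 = -0.01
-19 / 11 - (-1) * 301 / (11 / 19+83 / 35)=2164537 / 21582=100.29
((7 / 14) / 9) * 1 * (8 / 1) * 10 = 40 / 9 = 4.44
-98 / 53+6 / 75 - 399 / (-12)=31.48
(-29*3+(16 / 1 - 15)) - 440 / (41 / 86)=-41366 / 41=-1008.93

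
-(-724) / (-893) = -724 / 893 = -0.81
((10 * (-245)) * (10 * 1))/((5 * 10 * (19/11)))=-5390/19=-283.68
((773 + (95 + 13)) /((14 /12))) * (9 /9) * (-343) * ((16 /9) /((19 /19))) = -460469.33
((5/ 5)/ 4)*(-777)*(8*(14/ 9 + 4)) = -25900/ 3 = -8633.33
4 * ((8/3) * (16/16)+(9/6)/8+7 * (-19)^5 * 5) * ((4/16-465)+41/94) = 121039044386751/752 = 160956176046.21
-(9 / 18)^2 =-1 / 4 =-0.25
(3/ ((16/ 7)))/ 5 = 0.26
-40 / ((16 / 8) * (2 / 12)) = -120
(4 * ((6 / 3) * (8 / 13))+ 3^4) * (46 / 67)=51382 / 871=58.99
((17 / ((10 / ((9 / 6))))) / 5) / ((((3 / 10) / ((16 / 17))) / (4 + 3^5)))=1976 / 5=395.20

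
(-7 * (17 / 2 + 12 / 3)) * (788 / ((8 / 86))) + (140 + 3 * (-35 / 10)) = -741083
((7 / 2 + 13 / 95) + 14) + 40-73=-2919 / 190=-15.36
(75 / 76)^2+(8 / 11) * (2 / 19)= 66739 / 63536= 1.05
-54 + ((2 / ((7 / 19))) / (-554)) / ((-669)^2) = -46862322085 / 867820779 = -54.00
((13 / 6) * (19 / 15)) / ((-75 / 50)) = -247 / 135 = -1.83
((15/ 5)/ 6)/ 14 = 0.04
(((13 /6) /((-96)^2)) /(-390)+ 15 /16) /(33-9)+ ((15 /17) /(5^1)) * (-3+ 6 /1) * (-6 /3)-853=-854.02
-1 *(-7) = 7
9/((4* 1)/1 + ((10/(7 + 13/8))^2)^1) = 42849/25444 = 1.68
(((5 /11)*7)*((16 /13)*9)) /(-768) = -105 /2288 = -0.05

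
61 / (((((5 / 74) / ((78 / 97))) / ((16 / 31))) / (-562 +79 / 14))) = -21939556704 / 105245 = -208461.75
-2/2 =-1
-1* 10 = -10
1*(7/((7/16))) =16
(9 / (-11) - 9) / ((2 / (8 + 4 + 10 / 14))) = -4806 / 77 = -62.42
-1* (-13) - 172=-159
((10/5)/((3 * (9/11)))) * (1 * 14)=308/27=11.41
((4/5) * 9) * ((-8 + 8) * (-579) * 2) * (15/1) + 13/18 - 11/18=1/9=0.11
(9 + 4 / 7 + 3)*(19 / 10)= 836 / 35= 23.89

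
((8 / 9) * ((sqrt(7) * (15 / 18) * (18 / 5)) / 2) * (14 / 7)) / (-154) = -4 * sqrt(7) / 231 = -0.05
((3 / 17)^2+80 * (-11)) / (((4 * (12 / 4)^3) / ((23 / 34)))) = -5849153 / 1061208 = -5.51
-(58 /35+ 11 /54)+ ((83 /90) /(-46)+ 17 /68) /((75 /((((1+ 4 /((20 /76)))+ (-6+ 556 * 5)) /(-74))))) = -397363241 /201048750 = -1.98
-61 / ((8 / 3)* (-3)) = 61 / 8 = 7.62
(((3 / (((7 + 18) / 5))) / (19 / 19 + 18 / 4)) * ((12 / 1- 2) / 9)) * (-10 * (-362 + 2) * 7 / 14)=2400 / 11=218.18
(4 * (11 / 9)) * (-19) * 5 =-464.44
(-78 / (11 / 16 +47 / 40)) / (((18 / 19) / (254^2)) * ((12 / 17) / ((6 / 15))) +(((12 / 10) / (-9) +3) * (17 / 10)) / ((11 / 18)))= -372491190500 / 70929195481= -5.25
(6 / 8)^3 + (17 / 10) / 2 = 407 / 320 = 1.27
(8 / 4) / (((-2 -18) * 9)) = -1 / 90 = -0.01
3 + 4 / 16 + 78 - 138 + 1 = -223 / 4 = -55.75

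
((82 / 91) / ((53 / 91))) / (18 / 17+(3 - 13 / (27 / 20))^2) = 1016226 / 29564407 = 0.03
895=895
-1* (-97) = 97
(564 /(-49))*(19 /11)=-10716 /539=-19.88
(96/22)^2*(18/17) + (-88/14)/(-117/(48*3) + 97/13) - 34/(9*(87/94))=78660651404/5197506237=15.13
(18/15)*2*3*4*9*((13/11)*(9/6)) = 25272/55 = 459.49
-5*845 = -4225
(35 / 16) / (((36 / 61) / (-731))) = -1560685 / 576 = -2709.52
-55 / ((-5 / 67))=737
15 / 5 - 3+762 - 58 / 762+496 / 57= 5578559 / 7239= 770.63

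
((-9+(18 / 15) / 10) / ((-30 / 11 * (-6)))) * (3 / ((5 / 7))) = -2849 / 1250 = -2.28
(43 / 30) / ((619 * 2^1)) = 43 / 37140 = 0.00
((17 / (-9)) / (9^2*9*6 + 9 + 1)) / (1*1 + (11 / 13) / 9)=-221 / 561152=-0.00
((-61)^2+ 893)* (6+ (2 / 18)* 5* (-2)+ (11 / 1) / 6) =93049 / 3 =31016.33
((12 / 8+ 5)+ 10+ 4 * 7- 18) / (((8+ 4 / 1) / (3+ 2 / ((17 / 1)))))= 2809 / 408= 6.88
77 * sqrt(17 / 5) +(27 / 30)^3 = 729 / 1000 +77 * sqrt(85) / 5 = 142.71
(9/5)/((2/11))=99/10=9.90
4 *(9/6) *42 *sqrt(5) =252 *sqrt(5) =563.49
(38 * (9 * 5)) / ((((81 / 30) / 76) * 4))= 36100 / 3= 12033.33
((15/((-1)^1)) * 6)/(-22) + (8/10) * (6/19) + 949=996244/1045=953.34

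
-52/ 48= -13/ 12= -1.08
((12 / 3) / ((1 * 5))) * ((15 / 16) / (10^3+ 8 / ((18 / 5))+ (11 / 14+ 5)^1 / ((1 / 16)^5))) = 189 / 1529076368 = 0.00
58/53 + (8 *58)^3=5294559290/53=99897345.09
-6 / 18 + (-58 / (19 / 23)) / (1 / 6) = -24031 / 57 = -421.60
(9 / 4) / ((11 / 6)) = 27 / 22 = 1.23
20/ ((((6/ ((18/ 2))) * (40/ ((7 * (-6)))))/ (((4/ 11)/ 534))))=-21/ 979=-0.02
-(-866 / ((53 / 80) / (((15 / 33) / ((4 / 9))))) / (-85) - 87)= 706377 / 9911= 71.27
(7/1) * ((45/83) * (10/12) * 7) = 3675/166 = 22.14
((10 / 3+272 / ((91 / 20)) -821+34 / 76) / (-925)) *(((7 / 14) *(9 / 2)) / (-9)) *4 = -7857673 / 9595950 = -0.82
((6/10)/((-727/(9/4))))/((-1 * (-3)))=-9/14540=-0.00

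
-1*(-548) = 548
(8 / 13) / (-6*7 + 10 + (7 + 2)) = -0.03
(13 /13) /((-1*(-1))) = 1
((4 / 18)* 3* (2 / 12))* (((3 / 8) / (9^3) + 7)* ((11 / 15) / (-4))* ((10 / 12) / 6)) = -149699 / 7558272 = -0.02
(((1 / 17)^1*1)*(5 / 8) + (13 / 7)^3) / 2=300507 / 93296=3.22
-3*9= -27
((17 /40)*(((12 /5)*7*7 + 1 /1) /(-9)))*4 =-10081 /450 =-22.40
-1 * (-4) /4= 1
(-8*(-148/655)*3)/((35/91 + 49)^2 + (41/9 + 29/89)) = 240415344/108338360435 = 0.00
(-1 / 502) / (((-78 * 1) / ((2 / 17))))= 0.00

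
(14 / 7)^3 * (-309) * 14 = -34608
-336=-336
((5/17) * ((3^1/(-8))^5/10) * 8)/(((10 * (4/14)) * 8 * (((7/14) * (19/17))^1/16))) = -1701/778240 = -0.00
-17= -17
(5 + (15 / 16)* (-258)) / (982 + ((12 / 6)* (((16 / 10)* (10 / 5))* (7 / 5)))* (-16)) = -47375 / 167728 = -0.28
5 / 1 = 5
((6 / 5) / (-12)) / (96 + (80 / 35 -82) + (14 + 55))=-7 / 5970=-0.00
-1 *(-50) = 50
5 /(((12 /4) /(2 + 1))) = 5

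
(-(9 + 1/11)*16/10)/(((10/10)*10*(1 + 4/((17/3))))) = -272/319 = -0.85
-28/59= -0.47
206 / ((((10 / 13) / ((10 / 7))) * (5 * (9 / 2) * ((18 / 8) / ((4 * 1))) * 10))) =42848 / 14175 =3.02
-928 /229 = -4.05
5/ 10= 1/ 2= 0.50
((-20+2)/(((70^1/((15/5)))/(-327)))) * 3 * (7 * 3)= 79461/5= 15892.20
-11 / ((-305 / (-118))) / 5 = -1298 / 1525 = -0.85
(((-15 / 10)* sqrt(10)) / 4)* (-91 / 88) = 273* sqrt(10) / 704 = 1.23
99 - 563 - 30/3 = -474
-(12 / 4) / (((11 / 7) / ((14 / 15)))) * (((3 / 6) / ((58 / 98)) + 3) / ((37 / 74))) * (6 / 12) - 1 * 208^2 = -69017007 / 1595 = -43270.85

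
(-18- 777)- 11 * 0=-795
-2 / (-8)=1 / 4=0.25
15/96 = 5/32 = 0.16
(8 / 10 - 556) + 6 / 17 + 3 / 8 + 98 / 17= -373121 / 680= -548.71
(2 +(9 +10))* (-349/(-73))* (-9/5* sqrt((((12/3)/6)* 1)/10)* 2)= -43974* sqrt(15)/1825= -93.32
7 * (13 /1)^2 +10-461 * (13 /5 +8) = -18468 /5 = -3693.60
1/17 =0.06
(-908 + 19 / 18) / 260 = -3265 / 936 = -3.49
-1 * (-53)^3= 148877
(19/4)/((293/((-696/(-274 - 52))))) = 1653/47759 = 0.03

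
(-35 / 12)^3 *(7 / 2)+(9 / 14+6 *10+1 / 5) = -3144823 / 120960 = -26.00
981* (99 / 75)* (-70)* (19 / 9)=-956802 / 5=-191360.40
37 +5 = 42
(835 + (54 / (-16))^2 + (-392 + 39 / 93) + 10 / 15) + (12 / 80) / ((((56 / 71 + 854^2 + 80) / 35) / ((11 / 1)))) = 35098723083793 / 77059311936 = 455.48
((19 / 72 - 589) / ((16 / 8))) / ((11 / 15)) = -211945 / 528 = -401.41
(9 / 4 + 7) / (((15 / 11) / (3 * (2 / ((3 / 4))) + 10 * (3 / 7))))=17501 / 210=83.34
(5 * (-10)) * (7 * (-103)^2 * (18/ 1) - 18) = -66835800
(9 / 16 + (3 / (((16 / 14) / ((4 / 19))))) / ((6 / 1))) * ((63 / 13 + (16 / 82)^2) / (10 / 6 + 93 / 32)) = 127441590 / 182275873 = 0.70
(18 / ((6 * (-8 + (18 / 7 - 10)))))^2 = 0.04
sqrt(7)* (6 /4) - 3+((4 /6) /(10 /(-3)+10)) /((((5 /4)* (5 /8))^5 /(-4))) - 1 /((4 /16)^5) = -1024.41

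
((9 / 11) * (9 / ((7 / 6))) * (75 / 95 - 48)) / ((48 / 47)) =-3414879 / 11704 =-291.77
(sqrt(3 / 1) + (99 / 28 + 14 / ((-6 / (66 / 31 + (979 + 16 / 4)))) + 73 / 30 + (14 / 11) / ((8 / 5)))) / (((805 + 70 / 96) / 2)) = -2625932864 / 461586125 + 96 * sqrt(3) / 38675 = -5.68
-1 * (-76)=76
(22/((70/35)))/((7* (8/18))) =3.54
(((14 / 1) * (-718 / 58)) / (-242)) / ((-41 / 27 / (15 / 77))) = -145395 / 1582559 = -0.09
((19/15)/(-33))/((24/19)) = -361/11880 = -0.03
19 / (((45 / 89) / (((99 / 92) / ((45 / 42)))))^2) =74.97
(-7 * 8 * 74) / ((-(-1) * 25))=-4144 / 25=-165.76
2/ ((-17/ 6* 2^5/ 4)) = -3/ 34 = -0.09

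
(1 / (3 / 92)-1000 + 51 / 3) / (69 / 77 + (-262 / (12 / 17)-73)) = 439978 / 204791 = 2.15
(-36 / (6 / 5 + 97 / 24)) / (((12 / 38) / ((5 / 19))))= -3600 / 629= -5.72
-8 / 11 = -0.73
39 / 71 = 0.55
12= 12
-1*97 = -97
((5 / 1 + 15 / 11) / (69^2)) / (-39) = -70 / 2042469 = -0.00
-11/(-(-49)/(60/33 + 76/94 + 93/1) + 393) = -543829/19454860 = -0.03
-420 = -420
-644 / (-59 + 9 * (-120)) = 644 / 1139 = 0.57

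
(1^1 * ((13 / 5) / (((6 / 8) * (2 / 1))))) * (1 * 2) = 52 / 15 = 3.47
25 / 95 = 5 / 19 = 0.26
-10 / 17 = -0.59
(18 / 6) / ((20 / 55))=33 / 4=8.25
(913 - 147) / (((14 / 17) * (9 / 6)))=13022 / 21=620.10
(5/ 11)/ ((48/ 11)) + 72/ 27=133/ 48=2.77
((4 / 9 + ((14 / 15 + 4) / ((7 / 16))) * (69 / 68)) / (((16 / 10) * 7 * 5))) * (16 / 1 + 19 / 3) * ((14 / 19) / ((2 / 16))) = 8529368 / 305235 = 27.94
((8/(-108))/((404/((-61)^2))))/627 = -3721/3419658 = -0.00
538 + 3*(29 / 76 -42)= 413.14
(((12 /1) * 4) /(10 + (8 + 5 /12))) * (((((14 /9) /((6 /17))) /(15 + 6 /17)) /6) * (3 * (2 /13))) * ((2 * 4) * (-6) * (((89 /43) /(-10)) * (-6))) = -10845184 /3161145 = -3.43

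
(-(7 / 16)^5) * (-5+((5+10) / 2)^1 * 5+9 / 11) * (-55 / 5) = 12319531 / 2097152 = 5.87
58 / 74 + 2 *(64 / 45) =6041 / 1665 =3.63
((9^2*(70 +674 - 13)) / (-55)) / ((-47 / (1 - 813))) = -48079332 / 2585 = -18599.35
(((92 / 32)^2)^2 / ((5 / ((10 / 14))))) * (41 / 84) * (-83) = -952298923 / 2408448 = -395.40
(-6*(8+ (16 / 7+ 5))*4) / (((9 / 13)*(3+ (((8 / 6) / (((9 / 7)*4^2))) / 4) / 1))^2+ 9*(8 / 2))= -999917568 / 110007415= -9.09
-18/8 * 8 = -18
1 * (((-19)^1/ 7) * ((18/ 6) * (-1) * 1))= 57/ 7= 8.14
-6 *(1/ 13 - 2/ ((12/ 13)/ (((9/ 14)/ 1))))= 1437/ 182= 7.90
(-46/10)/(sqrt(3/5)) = -23 * sqrt(15)/15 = -5.94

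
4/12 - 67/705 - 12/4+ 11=8.24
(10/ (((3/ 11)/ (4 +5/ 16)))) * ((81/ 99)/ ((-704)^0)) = 1035/ 8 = 129.38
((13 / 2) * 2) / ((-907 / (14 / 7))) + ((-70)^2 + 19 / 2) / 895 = 8859293 / 1623530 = 5.46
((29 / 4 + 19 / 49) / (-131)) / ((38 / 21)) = -4491 / 139384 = -0.03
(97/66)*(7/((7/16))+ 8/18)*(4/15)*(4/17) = 114848/75735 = 1.52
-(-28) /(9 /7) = 196 /9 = 21.78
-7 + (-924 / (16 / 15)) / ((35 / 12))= -304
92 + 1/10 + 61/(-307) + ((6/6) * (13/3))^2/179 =455041537/4945770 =92.01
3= 3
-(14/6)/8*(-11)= 77/24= 3.21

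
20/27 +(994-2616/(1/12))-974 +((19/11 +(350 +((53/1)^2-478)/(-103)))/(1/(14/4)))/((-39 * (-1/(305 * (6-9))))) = -1786365137/30591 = -58395.12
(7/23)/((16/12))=21/92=0.23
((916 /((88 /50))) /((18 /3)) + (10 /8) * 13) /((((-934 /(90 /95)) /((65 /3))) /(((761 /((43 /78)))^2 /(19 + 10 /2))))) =-259459658085225 /1443743576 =-179713.12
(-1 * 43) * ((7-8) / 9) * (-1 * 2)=-9.56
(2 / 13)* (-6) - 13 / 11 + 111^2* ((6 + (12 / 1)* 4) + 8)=109237685 / 143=763899.90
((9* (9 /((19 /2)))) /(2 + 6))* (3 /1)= 243 /76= 3.20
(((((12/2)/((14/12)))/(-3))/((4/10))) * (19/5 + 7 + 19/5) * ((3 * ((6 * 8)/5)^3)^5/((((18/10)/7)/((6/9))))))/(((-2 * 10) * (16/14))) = 28530753261340951073142079488/30517578125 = 934895722867620284.76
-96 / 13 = -7.38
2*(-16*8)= -256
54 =54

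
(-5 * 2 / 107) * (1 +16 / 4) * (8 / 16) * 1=-25 / 107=-0.23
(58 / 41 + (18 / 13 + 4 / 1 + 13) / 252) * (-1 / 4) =-199807 / 537264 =-0.37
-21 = -21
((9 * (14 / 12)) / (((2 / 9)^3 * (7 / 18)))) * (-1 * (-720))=1771470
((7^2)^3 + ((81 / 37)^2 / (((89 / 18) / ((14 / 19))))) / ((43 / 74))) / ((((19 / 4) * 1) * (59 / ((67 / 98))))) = 6059172585106 / 21111419707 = 287.01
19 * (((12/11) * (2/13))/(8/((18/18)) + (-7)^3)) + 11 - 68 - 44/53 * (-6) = -52.03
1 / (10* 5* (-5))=-1 / 250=-0.00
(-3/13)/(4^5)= -3/13312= -0.00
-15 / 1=-15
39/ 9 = 13/ 3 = 4.33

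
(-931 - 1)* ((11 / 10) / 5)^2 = -28193 / 625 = -45.11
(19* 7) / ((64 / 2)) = 133 / 32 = 4.16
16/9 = 1.78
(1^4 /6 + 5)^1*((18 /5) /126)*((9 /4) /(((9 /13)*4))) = 403 /3360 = 0.12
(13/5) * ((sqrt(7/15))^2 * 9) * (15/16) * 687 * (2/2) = 562653/80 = 7033.16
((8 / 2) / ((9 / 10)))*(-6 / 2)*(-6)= 80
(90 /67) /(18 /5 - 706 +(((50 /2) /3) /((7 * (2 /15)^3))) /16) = -403200 /201410509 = -0.00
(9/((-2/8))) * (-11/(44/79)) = 711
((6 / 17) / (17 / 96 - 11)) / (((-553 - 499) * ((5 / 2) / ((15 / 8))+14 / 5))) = 0.00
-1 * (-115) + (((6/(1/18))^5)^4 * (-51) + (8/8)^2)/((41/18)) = -42787586580536592841337477290463529919311235/41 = -1043599672696014459544817000000000000000000.00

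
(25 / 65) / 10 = 1 / 26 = 0.04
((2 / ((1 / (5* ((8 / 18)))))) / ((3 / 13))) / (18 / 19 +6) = 2470 / 891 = 2.77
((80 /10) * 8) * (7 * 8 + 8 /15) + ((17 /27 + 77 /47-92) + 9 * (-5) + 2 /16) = 176823793 /50760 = 3483.53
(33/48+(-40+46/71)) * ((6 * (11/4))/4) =-1449459/9088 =-159.49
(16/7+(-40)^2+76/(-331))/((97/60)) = 222717840/224749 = 990.96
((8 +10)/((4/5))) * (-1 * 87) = -3915/2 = -1957.50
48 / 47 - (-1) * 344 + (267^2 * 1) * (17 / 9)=6345095 / 47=135002.02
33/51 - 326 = -5531/17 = -325.35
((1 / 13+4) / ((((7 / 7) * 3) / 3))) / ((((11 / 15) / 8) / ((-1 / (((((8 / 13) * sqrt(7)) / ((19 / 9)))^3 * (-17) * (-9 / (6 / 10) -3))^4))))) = -1051153064432619193385713718605 / 9175829742475783738567526782699831296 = -0.00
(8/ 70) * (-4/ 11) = -16/ 385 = -0.04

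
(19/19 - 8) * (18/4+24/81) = -1813/54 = -33.57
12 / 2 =6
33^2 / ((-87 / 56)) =-20328 / 29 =-700.97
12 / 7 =1.71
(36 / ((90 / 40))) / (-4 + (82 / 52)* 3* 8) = 0.47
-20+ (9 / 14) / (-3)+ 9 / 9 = -269 / 14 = -19.21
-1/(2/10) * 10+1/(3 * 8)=-1199/24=-49.96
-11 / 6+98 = 577 / 6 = 96.17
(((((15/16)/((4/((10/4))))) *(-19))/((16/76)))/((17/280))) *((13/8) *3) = -36957375/8704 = -4246.02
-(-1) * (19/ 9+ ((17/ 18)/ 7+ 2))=535/ 126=4.25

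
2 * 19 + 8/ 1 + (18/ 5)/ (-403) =92672/ 2015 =45.99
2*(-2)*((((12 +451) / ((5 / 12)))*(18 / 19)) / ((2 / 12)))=-2400192 / 95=-25265.18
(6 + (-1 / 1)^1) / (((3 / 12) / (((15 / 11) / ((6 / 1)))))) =50 / 11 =4.55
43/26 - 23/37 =993/962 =1.03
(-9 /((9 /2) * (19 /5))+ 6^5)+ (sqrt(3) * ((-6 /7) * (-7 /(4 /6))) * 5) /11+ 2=45 * sqrt(3) /11+ 147772 /19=7784.56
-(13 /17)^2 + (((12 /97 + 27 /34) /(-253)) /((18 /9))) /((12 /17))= -66650465 /113477584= -0.59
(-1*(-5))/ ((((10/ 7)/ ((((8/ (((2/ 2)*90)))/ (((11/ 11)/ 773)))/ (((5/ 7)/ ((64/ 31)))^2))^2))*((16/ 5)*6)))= 42122010544832512/ 701298759375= 60062.86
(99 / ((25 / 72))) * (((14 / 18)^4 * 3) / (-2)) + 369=143431 / 675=212.49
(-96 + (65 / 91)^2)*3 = -14037 / 49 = -286.47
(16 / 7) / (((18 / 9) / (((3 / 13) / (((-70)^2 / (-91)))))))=-6 / 1225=-0.00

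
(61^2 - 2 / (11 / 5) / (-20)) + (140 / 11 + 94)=84211 / 22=3827.77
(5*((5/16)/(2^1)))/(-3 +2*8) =25/416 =0.06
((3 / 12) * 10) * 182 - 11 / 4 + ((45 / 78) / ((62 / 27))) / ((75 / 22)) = 3645729 / 8060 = 452.32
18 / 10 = 9 / 5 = 1.80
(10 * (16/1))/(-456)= -20/57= -0.35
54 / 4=27 / 2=13.50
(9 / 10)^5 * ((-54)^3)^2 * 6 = 274521509459532 / 3125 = 87846883027.05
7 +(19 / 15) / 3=7.42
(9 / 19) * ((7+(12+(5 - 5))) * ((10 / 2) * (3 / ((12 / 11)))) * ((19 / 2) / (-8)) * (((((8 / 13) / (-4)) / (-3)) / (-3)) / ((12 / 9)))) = 3135 / 1664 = 1.88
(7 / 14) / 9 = 1 / 18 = 0.06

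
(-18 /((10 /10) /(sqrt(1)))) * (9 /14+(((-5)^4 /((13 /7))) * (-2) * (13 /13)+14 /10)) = 5495769 /455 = 12078.61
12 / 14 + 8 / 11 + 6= 584 / 77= 7.58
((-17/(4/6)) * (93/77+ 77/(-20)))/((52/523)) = 8348649/12320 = 677.65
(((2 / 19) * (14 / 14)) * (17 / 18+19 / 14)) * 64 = 18560 / 1197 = 15.51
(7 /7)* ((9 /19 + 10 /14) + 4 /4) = 291 /133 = 2.19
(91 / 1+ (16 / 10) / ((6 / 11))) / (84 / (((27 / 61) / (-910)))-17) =-0.00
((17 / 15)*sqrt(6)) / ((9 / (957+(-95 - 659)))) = 3451*sqrt(6) / 135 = 62.62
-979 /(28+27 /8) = -7832 /251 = -31.20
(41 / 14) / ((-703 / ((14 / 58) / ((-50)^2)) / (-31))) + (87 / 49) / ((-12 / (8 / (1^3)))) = -5912167721 / 4994815000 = -1.18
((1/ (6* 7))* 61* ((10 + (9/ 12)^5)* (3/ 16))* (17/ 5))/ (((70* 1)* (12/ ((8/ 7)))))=10870871/ 842956800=0.01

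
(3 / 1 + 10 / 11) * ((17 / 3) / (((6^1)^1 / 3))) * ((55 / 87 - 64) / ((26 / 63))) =-28210021 / 16588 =-1700.63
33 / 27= 11 / 9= 1.22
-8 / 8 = -1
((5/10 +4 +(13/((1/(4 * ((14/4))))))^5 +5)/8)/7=399380572883/112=3565897972.17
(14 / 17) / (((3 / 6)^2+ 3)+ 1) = 56 / 289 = 0.19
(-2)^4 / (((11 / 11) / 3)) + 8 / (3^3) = 1304 / 27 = 48.30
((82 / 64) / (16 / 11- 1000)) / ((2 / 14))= -3157 / 351488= -0.01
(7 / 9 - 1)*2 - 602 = -5422 / 9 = -602.44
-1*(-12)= 12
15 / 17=0.88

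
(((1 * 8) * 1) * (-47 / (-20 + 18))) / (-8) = -47 / 2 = -23.50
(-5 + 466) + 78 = 539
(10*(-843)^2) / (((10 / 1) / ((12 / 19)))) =8527788 / 19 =448830.95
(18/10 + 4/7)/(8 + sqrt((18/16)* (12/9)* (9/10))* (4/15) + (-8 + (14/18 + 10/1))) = 1811475/8226071 - 13446* sqrt(15)/8226071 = 0.21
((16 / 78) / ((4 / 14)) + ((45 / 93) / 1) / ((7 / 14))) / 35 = 2038 / 42315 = 0.05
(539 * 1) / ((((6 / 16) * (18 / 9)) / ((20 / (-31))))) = -43120 / 93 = -463.66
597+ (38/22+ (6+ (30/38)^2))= 2403847/3971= 605.35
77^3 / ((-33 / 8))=-332024 / 3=-110674.67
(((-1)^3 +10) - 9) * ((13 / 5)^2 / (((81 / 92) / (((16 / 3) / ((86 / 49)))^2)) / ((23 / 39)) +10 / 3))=0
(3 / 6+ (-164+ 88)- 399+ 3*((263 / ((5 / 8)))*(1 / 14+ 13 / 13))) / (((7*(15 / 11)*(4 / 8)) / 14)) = 270446 / 105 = 2575.68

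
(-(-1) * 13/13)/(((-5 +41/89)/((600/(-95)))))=2670/1919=1.39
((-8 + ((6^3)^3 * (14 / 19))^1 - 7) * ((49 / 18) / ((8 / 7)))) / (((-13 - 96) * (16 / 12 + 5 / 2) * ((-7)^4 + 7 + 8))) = -16130999479 / 920650624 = -17.52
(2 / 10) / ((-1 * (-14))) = 1 / 70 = 0.01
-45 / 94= -0.48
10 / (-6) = -1.67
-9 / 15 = -3 / 5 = -0.60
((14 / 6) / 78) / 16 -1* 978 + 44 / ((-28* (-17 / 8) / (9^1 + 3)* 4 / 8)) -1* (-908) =-52.25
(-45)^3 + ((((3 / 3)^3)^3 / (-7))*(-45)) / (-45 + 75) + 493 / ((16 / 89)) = -9898837 / 112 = -88382.47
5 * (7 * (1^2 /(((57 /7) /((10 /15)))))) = 490 /171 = 2.87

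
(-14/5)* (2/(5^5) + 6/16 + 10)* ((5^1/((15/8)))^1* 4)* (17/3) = -1756.02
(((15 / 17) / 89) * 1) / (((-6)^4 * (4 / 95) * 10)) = 95 / 5228928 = 0.00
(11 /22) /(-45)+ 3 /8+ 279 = 100571 /360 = 279.36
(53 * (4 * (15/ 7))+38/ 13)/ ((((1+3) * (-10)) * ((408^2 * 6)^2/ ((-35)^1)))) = 20803/ 51873612890112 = 0.00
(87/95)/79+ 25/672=246089/5043360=0.05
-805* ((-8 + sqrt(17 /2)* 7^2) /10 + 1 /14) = 1173 /2-7889* sqrt(34) /4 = -10913.59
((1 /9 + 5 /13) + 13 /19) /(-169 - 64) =-0.01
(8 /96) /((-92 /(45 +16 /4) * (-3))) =49 /3312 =0.01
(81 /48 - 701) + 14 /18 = -100589 /144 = -698.53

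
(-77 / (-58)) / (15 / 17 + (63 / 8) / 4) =1904 / 4089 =0.47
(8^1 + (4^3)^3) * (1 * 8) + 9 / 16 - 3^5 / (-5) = 167781213 / 80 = 2097265.16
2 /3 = 0.67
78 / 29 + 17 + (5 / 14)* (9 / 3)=20.76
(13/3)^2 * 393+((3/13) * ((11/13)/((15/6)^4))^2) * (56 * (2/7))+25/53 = 1007051827815082/136454296875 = 7380.14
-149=-149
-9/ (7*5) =-9/ 35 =-0.26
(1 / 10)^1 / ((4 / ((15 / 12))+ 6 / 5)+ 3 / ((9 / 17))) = 3 / 302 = 0.01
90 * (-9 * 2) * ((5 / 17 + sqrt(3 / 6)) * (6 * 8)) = -38880 * sqrt(2) -388800 / 17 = -77855.21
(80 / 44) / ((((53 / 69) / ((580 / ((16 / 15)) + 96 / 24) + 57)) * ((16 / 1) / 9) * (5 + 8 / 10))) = 37554975 / 270512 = 138.83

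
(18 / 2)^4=6561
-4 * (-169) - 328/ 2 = 512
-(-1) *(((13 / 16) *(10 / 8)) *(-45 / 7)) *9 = -26325 / 448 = -58.76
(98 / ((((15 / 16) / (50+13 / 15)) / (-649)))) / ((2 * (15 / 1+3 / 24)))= -282346624 / 2475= -114079.44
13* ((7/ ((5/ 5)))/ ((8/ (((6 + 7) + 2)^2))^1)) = 20475/ 8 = 2559.38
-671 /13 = -51.62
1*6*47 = 282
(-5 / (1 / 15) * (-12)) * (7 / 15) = 420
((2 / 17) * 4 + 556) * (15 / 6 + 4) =61490 / 17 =3617.06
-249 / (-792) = 83 / 264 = 0.31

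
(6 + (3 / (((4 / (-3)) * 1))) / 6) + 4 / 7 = 347 / 56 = 6.20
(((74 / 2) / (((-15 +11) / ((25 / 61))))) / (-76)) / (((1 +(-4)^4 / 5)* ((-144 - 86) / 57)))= -925 / 3905952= -0.00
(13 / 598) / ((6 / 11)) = 11 / 276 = 0.04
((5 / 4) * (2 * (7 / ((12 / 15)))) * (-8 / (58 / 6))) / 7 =-75 / 29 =-2.59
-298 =-298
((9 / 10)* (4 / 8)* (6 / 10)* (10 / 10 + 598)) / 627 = 5391 / 20900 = 0.26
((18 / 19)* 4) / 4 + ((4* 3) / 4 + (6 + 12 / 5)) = 1173 / 95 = 12.35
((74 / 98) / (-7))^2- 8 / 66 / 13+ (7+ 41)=2422744913 / 50471421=48.00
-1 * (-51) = 51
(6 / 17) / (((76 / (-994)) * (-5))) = 1491 / 1615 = 0.92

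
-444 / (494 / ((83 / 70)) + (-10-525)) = 12284 / 3275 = 3.75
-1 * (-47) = 47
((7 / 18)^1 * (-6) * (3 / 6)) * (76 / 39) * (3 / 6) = -1.14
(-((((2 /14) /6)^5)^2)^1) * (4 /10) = -1 /42700495304194560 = -0.00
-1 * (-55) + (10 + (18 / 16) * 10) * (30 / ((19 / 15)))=21215 / 38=558.29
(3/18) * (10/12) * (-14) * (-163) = 5705/18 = 316.94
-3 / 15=-0.20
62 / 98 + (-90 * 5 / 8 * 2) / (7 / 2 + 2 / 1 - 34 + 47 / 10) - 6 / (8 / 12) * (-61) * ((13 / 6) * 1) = 995318 / 833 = 1194.86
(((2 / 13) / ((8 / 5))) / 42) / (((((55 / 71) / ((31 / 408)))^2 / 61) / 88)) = 295508461 / 2499456960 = 0.12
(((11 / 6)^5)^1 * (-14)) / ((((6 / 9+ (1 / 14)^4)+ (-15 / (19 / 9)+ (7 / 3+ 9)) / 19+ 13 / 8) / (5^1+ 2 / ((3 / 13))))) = -40063112307757 / 25418540907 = -1576.14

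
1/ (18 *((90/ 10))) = 1/ 162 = 0.01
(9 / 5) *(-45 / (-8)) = 81 / 8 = 10.12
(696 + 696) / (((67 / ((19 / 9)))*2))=4408 / 201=21.93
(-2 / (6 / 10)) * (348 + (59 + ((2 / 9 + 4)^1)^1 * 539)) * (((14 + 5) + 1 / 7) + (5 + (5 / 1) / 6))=-126640525 / 567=-223351.90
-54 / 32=-27 / 16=-1.69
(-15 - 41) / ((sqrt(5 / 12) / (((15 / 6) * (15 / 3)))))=-280 * sqrt(15)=-1084.44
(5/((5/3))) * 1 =3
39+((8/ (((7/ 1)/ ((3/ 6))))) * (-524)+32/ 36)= -16351/ 63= -259.54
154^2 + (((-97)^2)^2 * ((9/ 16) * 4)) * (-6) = -2390243155/ 2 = -1195121577.50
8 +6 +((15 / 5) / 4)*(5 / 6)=117 / 8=14.62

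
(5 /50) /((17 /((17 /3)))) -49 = -1469 /30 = -48.97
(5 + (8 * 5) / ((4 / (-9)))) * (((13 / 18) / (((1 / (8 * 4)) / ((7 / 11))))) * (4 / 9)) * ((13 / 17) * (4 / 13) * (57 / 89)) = -2213120 / 26433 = -83.73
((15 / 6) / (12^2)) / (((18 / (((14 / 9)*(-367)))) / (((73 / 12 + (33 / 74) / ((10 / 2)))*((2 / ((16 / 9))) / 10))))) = -35203007 / 92067840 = -0.38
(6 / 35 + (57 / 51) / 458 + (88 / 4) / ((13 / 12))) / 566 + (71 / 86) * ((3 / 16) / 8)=306454344821 / 5518113852160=0.06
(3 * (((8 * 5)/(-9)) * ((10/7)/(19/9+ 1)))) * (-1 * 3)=900/49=18.37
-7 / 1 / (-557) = 7 / 557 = 0.01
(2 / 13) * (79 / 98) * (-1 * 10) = -790 / 637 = -1.24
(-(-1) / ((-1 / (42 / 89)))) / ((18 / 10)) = -70 / 267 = -0.26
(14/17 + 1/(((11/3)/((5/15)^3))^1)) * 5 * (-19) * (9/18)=-133285/3366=-39.60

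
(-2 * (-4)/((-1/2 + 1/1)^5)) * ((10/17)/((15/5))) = 2560/51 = 50.20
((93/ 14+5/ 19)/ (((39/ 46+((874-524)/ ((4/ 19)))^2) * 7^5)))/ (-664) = -42251/ 188708382992709076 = -0.00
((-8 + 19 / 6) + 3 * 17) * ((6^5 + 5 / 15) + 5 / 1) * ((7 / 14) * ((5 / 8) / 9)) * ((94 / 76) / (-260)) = -18994721 / 320112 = -59.34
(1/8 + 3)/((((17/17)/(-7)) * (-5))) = 35/8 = 4.38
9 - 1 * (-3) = 12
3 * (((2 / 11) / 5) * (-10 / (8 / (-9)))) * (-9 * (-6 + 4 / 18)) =702 / 11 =63.82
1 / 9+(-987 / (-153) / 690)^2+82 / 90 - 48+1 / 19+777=17177484952699 / 23528385900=730.07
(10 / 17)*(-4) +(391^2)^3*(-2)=-121489700497270634 / 17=-7146452970427684.35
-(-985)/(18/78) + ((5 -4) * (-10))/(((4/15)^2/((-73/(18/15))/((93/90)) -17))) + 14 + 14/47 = 65355131/4371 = 14951.99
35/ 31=1.13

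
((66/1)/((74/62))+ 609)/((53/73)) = 914.98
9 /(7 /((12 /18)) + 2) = 18 /25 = 0.72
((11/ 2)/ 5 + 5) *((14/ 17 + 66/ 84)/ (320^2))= 23363/ 243712000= 0.00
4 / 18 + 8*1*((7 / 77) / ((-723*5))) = 26486 / 119295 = 0.22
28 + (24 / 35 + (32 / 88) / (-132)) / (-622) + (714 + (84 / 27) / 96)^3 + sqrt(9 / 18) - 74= sqrt(2) / 2 + 4832020545490308268843 / 13273182236160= 364043864.46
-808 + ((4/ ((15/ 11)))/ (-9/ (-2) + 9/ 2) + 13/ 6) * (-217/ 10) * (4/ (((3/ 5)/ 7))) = -1349527/ 405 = -3332.17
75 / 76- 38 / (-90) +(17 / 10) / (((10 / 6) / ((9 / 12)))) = 74353 / 34200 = 2.17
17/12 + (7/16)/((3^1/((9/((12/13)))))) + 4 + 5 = 2273/192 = 11.84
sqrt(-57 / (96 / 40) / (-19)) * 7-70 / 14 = -5 +7 * sqrt(5) / 2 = 2.83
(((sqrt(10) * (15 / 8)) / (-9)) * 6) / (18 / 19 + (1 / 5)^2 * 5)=-475 * sqrt(10) / 436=-3.45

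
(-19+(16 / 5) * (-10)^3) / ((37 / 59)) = -5133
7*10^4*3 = 210000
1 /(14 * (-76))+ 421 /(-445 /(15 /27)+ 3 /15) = -80133 /152152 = -0.53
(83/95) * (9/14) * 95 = 747/14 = 53.36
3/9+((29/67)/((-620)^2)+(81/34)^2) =134176094443/22329411600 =6.01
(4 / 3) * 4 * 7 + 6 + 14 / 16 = 1061 / 24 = 44.21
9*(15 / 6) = 45 / 2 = 22.50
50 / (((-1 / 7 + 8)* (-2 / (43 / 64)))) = -1505 / 704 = -2.14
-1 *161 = -161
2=2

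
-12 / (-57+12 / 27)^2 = -972 / 259081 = -0.00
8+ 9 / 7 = 65 / 7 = 9.29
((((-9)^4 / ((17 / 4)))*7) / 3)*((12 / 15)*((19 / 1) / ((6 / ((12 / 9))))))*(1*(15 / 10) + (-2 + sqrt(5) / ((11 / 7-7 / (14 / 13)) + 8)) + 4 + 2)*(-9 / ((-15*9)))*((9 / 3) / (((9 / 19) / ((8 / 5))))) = 244532736*sqrt(5) / 91375 + 96066432 / 2125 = 51191.77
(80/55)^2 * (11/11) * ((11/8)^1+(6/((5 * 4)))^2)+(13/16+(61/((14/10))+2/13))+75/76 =4069041489/83683600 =48.62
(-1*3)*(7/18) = -7/6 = -1.17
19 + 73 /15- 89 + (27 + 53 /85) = -1913 /51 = -37.51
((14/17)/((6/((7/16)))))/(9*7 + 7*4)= 7/10608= 0.00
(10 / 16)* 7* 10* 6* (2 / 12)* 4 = 175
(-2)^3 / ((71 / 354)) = -2832 / 71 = -39.89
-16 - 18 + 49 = 15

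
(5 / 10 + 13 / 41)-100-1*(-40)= -4853 / 82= -59.18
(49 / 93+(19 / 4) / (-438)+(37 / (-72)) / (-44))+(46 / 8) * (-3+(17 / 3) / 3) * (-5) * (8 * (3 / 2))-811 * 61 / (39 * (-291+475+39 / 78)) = 376.99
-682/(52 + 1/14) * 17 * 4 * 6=-5343.74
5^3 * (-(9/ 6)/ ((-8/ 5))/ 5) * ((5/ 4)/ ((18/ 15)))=3125/ 128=24.41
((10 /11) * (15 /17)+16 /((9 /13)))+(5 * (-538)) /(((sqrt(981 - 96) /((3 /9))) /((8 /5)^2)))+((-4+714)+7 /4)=4952485 /6732 - 34432 * sqrt(885) /13275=658.50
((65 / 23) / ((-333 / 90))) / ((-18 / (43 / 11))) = 13975 / 84249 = 0.17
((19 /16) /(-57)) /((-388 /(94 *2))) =47 /4656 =0.01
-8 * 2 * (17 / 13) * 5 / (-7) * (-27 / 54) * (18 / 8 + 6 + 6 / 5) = -918 / 13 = -70.62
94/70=47/35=1.34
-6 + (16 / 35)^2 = -7094 / 1225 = -5.79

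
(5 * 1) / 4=5 / 4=1.25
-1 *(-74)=74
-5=-5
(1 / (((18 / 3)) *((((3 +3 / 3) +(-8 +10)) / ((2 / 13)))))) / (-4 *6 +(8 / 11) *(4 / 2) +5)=-11 / 45162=-0.00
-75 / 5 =-15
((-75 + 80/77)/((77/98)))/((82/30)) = -170850/4961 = -34.44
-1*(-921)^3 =781229961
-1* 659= -659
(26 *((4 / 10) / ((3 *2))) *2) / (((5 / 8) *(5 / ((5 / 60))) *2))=52 / 1125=0.05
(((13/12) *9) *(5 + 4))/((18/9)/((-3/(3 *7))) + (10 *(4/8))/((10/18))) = -351/20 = -17.55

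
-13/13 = -1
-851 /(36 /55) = -46805 /36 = -1300.14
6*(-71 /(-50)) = 213 /25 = 8.52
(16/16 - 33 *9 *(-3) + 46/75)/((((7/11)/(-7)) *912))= -368203/34200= -10.77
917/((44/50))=22925/22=1042.05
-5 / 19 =-0.26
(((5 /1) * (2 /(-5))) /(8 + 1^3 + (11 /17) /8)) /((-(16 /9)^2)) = 1377 /19760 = 0.07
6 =6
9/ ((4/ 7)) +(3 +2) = 83/ 4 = 20.75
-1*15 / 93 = -0.16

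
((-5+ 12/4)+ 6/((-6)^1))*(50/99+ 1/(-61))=-2951/2013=-1.47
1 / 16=0.06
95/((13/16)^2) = 24320/169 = 143.91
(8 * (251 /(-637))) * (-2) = 4016 /637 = 6.30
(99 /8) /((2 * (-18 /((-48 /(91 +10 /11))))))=121 /674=0.18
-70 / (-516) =35 / 258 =0.14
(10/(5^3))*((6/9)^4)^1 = 32/2025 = 0.02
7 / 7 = 1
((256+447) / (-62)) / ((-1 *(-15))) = -703 / 930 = -0.76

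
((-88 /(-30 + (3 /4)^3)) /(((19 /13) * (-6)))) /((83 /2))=-0.01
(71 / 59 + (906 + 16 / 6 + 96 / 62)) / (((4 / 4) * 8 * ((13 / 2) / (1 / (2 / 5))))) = 25004765 / 570648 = 43.82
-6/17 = -0.35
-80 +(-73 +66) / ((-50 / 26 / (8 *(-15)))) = -2584 / 5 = -516.80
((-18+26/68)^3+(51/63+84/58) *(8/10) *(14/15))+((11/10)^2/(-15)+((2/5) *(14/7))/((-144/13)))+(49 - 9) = -6958566300727/1282293000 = -5426.66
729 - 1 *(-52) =781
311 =311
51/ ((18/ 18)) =51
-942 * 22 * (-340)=7046160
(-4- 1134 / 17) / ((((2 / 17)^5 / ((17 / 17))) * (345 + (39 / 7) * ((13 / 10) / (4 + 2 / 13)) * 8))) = -15811778115 / 1809104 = -8740.12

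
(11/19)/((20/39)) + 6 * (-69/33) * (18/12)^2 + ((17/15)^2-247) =-272.81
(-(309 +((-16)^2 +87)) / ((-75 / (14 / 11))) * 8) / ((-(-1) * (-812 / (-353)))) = 920624 / 23925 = 38.48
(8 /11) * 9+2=94 /11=8.55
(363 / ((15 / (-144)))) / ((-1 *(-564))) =-1452 / 235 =-6.18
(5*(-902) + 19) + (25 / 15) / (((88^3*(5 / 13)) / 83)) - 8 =-9197826505 / 2044416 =-4499.00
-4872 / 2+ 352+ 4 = -2080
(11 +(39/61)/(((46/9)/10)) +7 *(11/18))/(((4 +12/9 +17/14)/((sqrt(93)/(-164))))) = -584381 *sqrt(93)/37965180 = -0.15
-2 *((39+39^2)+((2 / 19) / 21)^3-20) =-195645292936 / 63521199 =-3080.00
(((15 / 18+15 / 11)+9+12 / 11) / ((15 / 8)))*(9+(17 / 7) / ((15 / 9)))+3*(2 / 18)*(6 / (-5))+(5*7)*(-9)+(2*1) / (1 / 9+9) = -58400372 / 236775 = -246.65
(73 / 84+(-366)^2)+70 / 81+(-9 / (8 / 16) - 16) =303739027 / 2268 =133923.73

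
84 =84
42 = 42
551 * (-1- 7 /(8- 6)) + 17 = -2462.50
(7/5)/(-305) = -7/1525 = -0.00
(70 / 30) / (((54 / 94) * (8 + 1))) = 0.45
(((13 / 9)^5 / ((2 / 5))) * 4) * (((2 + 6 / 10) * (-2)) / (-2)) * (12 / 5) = 38614472 / 98415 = 392.36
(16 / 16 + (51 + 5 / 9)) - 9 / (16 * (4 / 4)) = 7487 / 144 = 51.99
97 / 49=1.98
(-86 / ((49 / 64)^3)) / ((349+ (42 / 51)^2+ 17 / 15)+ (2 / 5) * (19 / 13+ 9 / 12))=-2540977520640 / 4663567888777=-0.54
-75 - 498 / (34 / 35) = -9990 / 17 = -587.65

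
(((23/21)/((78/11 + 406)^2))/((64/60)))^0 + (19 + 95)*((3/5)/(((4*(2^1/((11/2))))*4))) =2041/160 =12.76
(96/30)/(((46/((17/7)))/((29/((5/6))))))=23664/4025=5.88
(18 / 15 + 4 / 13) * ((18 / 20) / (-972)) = -49 / 35100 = -0.00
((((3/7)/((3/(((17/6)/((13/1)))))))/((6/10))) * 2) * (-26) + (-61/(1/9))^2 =18988093/63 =301398.30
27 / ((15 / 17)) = 153 / 5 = 30.60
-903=-903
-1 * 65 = -65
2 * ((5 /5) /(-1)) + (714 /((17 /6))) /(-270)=-2.93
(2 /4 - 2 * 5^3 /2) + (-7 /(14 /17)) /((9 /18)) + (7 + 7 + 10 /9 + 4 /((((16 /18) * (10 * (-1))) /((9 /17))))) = -126.63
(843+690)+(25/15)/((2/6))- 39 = 1499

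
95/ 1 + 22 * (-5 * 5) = -455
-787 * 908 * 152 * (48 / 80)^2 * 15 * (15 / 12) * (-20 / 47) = 311989572.77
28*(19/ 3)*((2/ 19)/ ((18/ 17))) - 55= -1009/ 27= -37.37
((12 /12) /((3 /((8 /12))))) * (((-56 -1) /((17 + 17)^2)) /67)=-19 /116178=-0.00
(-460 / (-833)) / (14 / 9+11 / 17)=4140 / 16513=0.25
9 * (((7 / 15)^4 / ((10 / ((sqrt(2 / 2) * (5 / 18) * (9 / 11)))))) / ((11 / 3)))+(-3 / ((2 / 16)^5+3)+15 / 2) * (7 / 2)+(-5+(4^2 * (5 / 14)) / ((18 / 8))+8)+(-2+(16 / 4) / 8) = 26.79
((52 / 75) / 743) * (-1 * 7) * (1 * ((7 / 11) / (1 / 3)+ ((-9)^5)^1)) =78808184 / 204325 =385.70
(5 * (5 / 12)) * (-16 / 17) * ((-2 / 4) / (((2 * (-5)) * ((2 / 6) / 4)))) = -20 / 17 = -1.18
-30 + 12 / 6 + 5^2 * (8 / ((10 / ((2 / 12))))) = -74 / 3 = -24.67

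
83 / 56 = 1.48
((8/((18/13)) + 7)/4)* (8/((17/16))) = 3680/153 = 24.05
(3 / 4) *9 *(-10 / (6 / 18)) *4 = -810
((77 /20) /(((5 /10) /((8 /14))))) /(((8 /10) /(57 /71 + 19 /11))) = 988 /71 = 13.92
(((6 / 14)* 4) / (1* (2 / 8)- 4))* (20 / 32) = -2 / 7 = -0.29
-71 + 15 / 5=-68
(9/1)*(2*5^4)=11250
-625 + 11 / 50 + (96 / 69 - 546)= -1344797 / 1150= -1169.39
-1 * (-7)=7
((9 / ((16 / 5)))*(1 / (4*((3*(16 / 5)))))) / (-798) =-25 / 272384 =-0.00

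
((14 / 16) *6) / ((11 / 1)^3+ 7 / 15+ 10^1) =315 / 80488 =0.00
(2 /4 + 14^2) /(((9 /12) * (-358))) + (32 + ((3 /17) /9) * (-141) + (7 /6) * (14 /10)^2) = 14054149 /456450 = 30.79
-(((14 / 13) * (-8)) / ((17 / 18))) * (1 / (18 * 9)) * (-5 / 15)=-112 / 5967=-0.02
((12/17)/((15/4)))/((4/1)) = 4/85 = 0.05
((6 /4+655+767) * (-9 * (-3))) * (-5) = -384345 /2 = -192172.50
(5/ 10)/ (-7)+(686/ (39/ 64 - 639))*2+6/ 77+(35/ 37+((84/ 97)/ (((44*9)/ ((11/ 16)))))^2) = -1006592049905501/ 841130947996416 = -1.20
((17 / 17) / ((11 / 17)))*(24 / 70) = 204 / 385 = 0.53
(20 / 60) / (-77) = -1 / 231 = -0.00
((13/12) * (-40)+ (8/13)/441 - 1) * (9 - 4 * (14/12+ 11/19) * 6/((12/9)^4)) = 146139125/774592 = 188.67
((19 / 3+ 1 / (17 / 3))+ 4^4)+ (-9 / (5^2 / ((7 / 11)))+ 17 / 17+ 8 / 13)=48114856 / 182325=263.90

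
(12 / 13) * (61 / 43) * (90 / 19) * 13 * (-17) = -1370.82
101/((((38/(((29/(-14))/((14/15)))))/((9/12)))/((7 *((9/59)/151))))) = -1186245/37916704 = -0.03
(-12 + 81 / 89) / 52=-987 / 4628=-0.21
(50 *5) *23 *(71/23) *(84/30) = 49700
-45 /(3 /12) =-180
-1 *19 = -19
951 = 951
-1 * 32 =-32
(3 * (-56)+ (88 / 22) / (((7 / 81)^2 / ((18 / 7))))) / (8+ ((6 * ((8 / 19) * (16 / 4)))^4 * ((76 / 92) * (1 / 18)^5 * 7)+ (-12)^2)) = 5962541608638 / 749643978937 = 7.95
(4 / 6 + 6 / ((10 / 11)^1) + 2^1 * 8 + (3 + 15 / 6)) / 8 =863 / 240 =3.60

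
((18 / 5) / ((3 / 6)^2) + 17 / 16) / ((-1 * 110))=-1237 / 8800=-0.14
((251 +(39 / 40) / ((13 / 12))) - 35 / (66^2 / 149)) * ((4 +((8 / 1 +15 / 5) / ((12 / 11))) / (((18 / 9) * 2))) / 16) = 1709076091 / 16727040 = 102.17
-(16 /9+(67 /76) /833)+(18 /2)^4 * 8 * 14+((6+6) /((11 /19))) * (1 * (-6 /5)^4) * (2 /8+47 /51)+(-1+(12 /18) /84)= 2878657442938801 /3917182500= 734879.58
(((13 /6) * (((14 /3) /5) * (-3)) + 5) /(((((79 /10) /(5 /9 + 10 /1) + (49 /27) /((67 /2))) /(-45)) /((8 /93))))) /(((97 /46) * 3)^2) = 51718425600 /402312553021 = 0.13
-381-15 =-396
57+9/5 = 294/5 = 58.80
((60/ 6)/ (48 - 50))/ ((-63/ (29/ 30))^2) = -0.00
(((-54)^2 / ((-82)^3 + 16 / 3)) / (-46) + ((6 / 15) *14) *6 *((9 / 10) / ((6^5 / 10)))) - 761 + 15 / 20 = -650733421099 / 855990540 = -760.21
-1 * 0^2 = 0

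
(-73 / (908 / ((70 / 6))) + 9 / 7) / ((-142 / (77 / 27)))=-72941 / 10443816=-0.01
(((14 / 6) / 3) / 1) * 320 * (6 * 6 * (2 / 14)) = 1280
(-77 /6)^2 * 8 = 11858 /9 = 1317.56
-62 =-62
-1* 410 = -410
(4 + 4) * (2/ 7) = 16/ 7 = 2.29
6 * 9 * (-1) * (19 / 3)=-342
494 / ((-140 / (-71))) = 250.53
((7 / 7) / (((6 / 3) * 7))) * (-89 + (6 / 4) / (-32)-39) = -8195 / 896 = -9.15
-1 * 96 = -96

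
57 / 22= 2.59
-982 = -982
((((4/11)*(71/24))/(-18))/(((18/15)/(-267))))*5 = 157975/2376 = 66.49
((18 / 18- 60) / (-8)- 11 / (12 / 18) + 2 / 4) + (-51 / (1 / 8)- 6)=-3381 / 8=-422.62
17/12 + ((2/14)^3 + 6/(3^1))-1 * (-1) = 18191/4116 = 4.42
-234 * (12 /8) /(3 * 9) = -13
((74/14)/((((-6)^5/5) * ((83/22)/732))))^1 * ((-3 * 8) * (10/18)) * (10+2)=4965400/47061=105.51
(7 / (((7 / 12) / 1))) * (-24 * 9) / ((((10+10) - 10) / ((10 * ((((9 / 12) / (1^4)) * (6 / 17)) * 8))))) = -93312 / 17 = -5488.94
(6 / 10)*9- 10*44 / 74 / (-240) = 12043 / 2220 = 5.42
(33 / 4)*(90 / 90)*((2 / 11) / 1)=3 / 2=1.50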